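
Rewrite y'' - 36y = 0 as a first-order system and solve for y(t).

Let x_1 = y, x_2 = y'. Then x_1' = x_2 and x_2' = 36x_1.
A = [[0,1],[36,0]]; det(A-λI) = λ^2 - 36.
Eigenvalues λ = 6, -6 with eigenvectors (1,6), (1,-6).

y(t) = C_1e^(6t) + C_2e^(-6t)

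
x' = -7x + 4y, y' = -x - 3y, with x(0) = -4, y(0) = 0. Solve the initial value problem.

Coefficient matrix A = [[-7, 4], [-1, -3]].
Characteristic polynomial det(A - λI) = λ^2 + 10λ + 25 = 0.
Single eigenvalue λ = -5 with algebraic multiplicity 2.
Eigenvector v = (2,1); generalized eigenvector w with (A-λI)w=v is (-1,0).
General solution: e^(-5t)[C_1·v + C_2·(t·v + w)].
Applying x(0)=-4, y(0)=0 gives C_1=0, C_2=4.

x(t) = 8te^(-5t) - 4e^(-5t), y(t) = 4te^(-5t)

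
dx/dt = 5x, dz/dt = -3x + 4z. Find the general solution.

x(t) = c_1e^(5t), z(t) = -3c_1e^(5t) + c_2e^(4t)

Coefficient matrix A = [[5, 0], [-3, 4]].
Characteristic polynomial det(A - λI) = λ^2 - 9λ + 20 = 0.
Eigenvalues λ = 5, 4.
For λ=5: (A-λI) row 2 is [-3, -1], so an eigenvector is (1, -3).
For λ=4: (A-λI) row 1 is [1, 0], so an eigenvector is (0, 1).
General solution: c_1e^(5t)(1,-3) + c_2e^(4t)(0,1).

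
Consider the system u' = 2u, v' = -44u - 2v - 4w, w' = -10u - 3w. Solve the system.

Coefficient matrix A = [[2, 0, 0], [-44, -2, -4], [-10, 0, -3]].
det(A - λI) = 0 gives eigenvalues λ = 2, -2, -3.
For λ=2: eigenvector (1,-9,-2).
For λ=-2: eigenvector (0,1,0).
For λ=-3: eigenvector (0,4,1).
General solution: c_1e^(2t)(1,-9,-2) + c_2e^(-2t)(0,1,0) + c_3e^(-3t)(0,4,1).

u(t) = c_1e^(2t), v(t) = -9c_1e^(2t) + c_2e^(-2t) + 4c_3e^(-3t), w(t) = -2c_1e^(2t) + c_3e^(-3t)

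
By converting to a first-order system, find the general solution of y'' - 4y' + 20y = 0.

y(t) = C_1e^(2t)cos(4t) + C_2e^(2t)sin(4t)

Let x_1 = y, x_2 = y'. Then x_1' = x_2 and x_2' = -20x_1 + 4x_2.
A = [[0,1],[-20,4]]; det(A-λI) = λ^2 - 4λ + 20.
Eigenvalues λ = 2 ± 4i.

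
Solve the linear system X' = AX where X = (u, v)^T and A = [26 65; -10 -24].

u(t) = 3c_1e^(t)sin(5t) - 2c_1e^(t)cos(5t) - 2c_2e^(t)sin(5t) - 3c_2e^(t)cos(5t), v(t) = -c_1e^(t)sin(5t) + c_1e^(t)cos(5t) + c_2e^(t)sin(5t) + c_2e^(t)cos(5t)

Coefficient matrix A = [[26, 65], [-10, -24]].
Characteristic polynomial det(A - λI) = λ^2 - 2λ + 26 = 0.
Eigenvalues λ = 1 ± 5i (complex conjugate pair).
For λ=1+5i: an eigenvector is (-2,1) - i(3,-1) = (-2 - 3i, 1 + i).
A real fundamental pair from Re and Im of e^((1+5i)t)v: X_1 = e^(t)(cos(5t)·(-2,1) + sin(5t)·(3,-1)), X_2 = e^(t)(sin(5t)·(-2,1) - cos(5t)·(3,-1)).
General solution: c_1X_1 + c_2X_2.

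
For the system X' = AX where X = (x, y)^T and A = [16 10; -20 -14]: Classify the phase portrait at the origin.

A = [[16,10],[-20,-14]]; det(A-λI) = λ^2 - 2λ - 24.
λ = 6, -4: opposite signs.

saddle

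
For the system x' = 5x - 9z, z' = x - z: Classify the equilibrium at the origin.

unstable improper node

A = [[5,-9],[1,-1]]; det(A-λI) = λ^2 - 4λ + 4.
repeated λ = 2 with a single eigenvector.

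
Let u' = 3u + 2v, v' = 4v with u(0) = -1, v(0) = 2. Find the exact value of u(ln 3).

A = [[3,2],[0,4]]; eigenvalues λ = 3, 4.
Eigenvectors: (-1,0) for λ=3, (-2,-1) for λ=4.
From the initial condition, c_1 = 5, c_2 = -2.
u(ln 3) = (5)(3^3)(-1) + (-2)(3^4)(-2) = 189.

189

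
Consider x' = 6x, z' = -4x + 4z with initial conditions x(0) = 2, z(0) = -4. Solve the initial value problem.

Coefficient matrix A = [[6, 0], [-4, 4]].
Characteristic polynomial det(A - λI) = λ^2 - 10λ + 24 = 0.
Eigenvalues λ = 6, 4.
For λ=6: (A-λI) row 2 is [-4, -2], so an eigenvector is (-1, 2).
For λ=4: (A-λI) row 1 is [2, 0], so an eigenvector is (0, 1).
General solution: c_1e^(6t)(-1,2) + c_2e^(4t)(0,1).
Applying x(0)=2, z(0)=-4 gives c_1=-2, c_2=0.

x(t) = 2e^(6t), z(t) = -4e^(6t)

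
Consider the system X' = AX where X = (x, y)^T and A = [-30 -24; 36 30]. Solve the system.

Coefficient matrix A = [[-30, -24], [36, 30]].
Characteristic polynomial det(A - λI) = λ^2 - 36 = 0.
Eigenvalues λ = -6, 6.
For λ=-6: (A-λI) row 1 is [-24, -24], so an eigenvector is (1, -1).
For λ=6: (A-λI) row 1 is [-36, -24], so an eigenvector is (-2, 3).
General solution: C_1e^(-6t)(1,-1) + C_2e^(6t)(-2,3).

x(t) = C_1e^(-6t) - 2C_2e^(6t), y(t) = -C_1e^(-6t) + 3C_2e^(6t)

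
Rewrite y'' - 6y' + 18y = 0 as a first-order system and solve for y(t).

y(t) = K_1e^(3t)cos(3t) + K_2e^(3t)sin(3t)

Let x_1 = y, x_2 = y'. Then x_1' = x_2 and x_2' = -18x_1 + 6x_2.
A = [[0,1],[-18,6]]; det(A-λI) = λ^2 - 6λ + 18.
Eigenvalues λ = 3 ± 3i.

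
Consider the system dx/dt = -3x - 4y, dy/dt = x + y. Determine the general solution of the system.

Coefficient matrix A = [[-3, -4], [1, 1]].
Characteristic polynomial det(A - λI) = λ^2 + 2λ + 1 = 0.
Single eigenvalue λ = -1 with algebraic multiplicity 2.
Eigenvector v = (2,-1); generalized eigenvector w with (A-λI)w=v is (-1,0).
General solution: e^(-t)[c_1·v + c_2·(t·v + w)].

x(t) = 2c_1e^(-t) + 2c_2te^(-t) - c_2e^(-t), y(t) = -c_1e^(-t) - c_2te^(-t)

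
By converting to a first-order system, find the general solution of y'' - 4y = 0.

Let x_1 = y, x_2 = y'. Then x_1' = x_2 and x_2' = 4x_1.
A = [[0,1],[4,0]]; det(A-λI) = λ^2 - 4.
Eigenvalues λ = 2, -2 with eigenvectors (1,2), (1,-2).

y(t) = c_1e^(2t) + c_2e^(-2t)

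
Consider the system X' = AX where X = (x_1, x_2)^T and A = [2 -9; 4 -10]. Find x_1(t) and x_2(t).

Coefficient matrix A = [[2, -9], [4, -10]].
Characteristic polynomial det(A - λI) = λ^2 + 8λ + 16 = 0.
Single eigenvalue λ = -4 with algebraic multiplicity 2.
Eigenvector v = (3,2); generalized eigenvector w with (A-λI)w=v is (-1,-1).
General solution: e^(-4t)[K_1·v + K_2·(t·v + w)].

x_1(t) = 3K_1e^(-4t) + 3K_2te^(-4t) - K_2e^(-4t), x_2(t) = 2K_1e^(-4t) + 2K_2te^(-4t) - K_2e^(-4t)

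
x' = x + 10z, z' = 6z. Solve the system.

x(t) = 2c_1e^(6t) + c_2e^(t), z(t) = c_1e^(6t)

Coefficient matrix A = [[1, 10], [0, 6]].
Characteristic polynomial det(A - λI) = λ^2 - 7λ + 6 = 0.
Eigenvalues λ = 6, 1.
For λ=6: (A-λI) row 1 is [-5, 10], so an eigenvector is (2, 1).
For λ=1: (A-λI) row 1 is [0, 10], so an eigenvector is (1, 0).
General solution: c_1e^(6t)(2,1) + c_2e^(t)(1,0).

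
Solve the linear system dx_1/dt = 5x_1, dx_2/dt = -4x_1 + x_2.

x_1(t) = -C_1e^(5t), x_2(t) = C_1e^(5t) + C_2e^(t)

Coefficient matrix A = [[5, 0], [-4, 1]].
Characteristic polynomial det(A - λI) = λ^2 - 6λ + 5 = 0.
Eigenvalues λ = 5, 1.
For λ=5: (A-λI) row 2 is [-4, -4], so an eigenvector is (-1, 1).
For λ=1: (A-λI) row 1 is [4, 0], so an eigenvector is (0, 1).
General solution: C_1e^(5t)(-1,1) + C_2e^(t)(0,1).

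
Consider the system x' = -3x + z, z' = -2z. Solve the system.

x(t) = C_1e^(-3t) - C_2e^(-2t), z(t) = -C_2e^(-2t)

Coefficient matrix A = [[-3, 1], [0, -2]].
Characteristic polynomial det(A - λI) = λ^2 + 5λ + 6 = 0.
Eigenvalues λ = -3, -2.
For λ=-3: (A-λI) row 1 is [0, 1], so an eigenvector is (1, 0).
For λ=-2: (A-λI) row 1 is [-1, 1], so an eigenvector is (-1, -1).
General solution: C_1e^(-3t)(1,0) + C_2e^(-2t)(-1,-1).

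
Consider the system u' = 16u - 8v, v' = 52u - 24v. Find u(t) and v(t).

Coefficient matrix A = [[16, -8], [52, -24]].
Characteristic polynomial det(A - λI) = λ^2 + 8λ + 32 = 0.
Eigenvalues λ = -4 ± 4i (complex conjugate pair).
For λ=-4+4i: an eigenvector is (-1,-3) - i(1,2) = (-1 - i, -3 - 2i).
A real fundamental pair from Re and Im of e^((-4+4i)t)v: X_1 = e^(-4t)(cos(4t)·(-1,-3) + sin(4t)·(1,2)), X_2 = e^(-4t)(sin(4t)·(-1,-3) - cos(4t)·(1,2)).
General solution: K_1X_1 + K_2X_2.

u(t) = K_1e^(-4t)sin(4t) - K_1e^(-4t)cos(4t) - K_2e^(-4t)sin(4t) - K_2e^(-4t)cos(4t), v(t) = 2K_1e^(-4t)sin(4t) - 3K_1e^(-4t)cos(4t) - 3K_2e^(-4t)sin(4t) - 2K_2e^(-4t)cos(4t)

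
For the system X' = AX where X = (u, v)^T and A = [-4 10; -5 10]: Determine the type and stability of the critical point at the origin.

unstable spiral

A = [[-4,10],[-5,10]]; det(A-λI) = λ^2 - 6λ + 10.
λ = 3 ± i: positive real part.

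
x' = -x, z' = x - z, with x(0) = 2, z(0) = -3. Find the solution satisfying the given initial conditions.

Coefficient matrix A = [[-1, 0], [1, -1]].
Characteristic polynomial det(A - λI) = λ^2 + 2λ + 1 = 0.
Single eigenvalue λ = -1 with algebraic multiplicity 2.
Eigenvector v = (0,-1); generalized eigenvector w with (A-λI)w=v is (-1,-3).
General solution: e^(-t)[K_1·v + K_2·(t·v + w)].
Applying x(0)=2, z(0)=-3 gives K_1=9, K_2=-2.

x(t) = 2e^(-t), z(t) = 2te^(-t) - 3e^(-t)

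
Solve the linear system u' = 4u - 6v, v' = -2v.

u(t) = -c_1e^(4t) + c_2e^(-2t), v(t) = c_2e^(-2t)

Coefficient matrix A = [[4, -6], [0, -2]].
Characteristic polynomial det(A - λI) = λ^2 - 2λ - 8 = 0.
Eigenvalues λ = 4, -2.
For λ=4: (A-λI) row 1 is [0, -6], so an eigenvector is (-1, 0).
For λ=-2: (A-λI) row 1 is [6, -6], so an eigenvector is (1, 1).
General solution: c_1e^(4t)(-1,0) + c_2e^(-2t)(1,1).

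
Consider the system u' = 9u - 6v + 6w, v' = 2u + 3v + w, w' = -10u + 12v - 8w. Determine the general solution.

u(t) = -K_1e^(-3t) - K_2e^(3t), v(t) = K_2e^(3t) - K_3e^(4t), w(t) = 2K_1e^(-3t) + 2K_2e^(3t) - K_3e^(4t)

Coefficient matrix A = [[9, -6, 6], [2, 3, 1], [-10, 12, -8]].
det(A - λI) = 0 gives eigenvalues λ = -3, 3, 4.
For λ=-3: eigenvector (-1,0,2).
For λ=3: eigenvector (-1,1,2).
For λ=4: eigenvector (0,-1,-1).
General solution: K_1e^(-3t)(-1,0,2) + K_2e^(3t)(-1,1,2) + K_3e^(4t)(0,-1,-1).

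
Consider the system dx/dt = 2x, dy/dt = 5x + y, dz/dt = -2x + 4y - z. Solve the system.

x(t) = c_1e^(2t), y(t) = 5c_1e^(2t) + c_2e^(t), z(t) = 6c_1e^(2t) + 2c_2e^(t) + c_3e^(-t)

Coefficient matrix A = [[2, 0, 0], [5, 1, 0], [-2, 4, -1]].
det(A - λI) = 0 gives eigenvalues λ = 2, 1, -1.
For λ=2: eigenvector (1,5,6).
For λ=1: eigenvector (0,1,2).
For λ=-1: eigenvector (0,0,1).
General solution: c_1e^(2t)(1,5,6) + c_2e^(t)(0,1,2) + c_3e^(-t)(0,0,1).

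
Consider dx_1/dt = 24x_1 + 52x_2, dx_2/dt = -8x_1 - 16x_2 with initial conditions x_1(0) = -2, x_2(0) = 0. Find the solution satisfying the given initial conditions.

x_1(t) = -10e^(4t)sin(4t) - 2e^(4t)cos(4t), x_2(t) = 4e^(4t)sin(4t)

Coefficient matrix A = [[24, 52], [-8, -16]].
Characteristic polynomial det(A - λI) = λ^2 - 8λ + 32 = 0.
Eigenvalues λ = 4 ± 4i (complex conjugate pair).
For λ=4+4i: an eigenvector is (-2,1) - i(3,-1) = (-2 - 3i, 1 + i).
A real fundamental pair from Re and Im of e^((4+4i)t)v: X_1 = e^(4t)(cos(4t)·(-2,1) + sin(4t)·(3,-1)), X_2 = e^(4t)(sin(4t)·(-2,1) - cos(4t)·(3,-1)).
General solution: K_1X_1 + K_2X_2.
Applying x_1(0)=-2, x_2(0)=0 gives K_1=-2, K_2=2.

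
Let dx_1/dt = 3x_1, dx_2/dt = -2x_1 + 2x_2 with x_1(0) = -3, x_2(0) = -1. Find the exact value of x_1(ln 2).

A = [[3,0],[-2,2]]; eigenvalues λ = 3, 2.
Eigenvectors: (1,-2) for λ=3, (0,-1) for λ=2.
From the initial condition, c_1 = -3, c_2 = 7.
x_1(ln 2) = (-3)(2^3)(1) + (7)(2^2)(0) = -24.

-24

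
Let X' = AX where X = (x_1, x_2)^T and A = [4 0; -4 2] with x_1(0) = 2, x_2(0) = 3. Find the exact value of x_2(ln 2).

-36

A = [[4,0],[-4,2]]; eigenvalues λ = 4, 2.
Eigenvectors: (1,-2) for λ=4, (0,1) for λ=2.
From the initial condition, c_1 = 2, c_2 = 7.
x_2(ln 2) = (2)(2^4)(-2) + (7)(2^2)(1) = -36.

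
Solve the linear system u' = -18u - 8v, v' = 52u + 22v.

Coefficient matrix A = [[-18, -8], [52, 22]].
Characteristic polynomial det(A - λI) = λ^2 - 4λ + 20 = 0.
Eigenvalues λ = 2 ± 4i (complex conjugate pair).
For λ=2+4i: an eigenvector is (-1,3) - i(-1,2) = (-1 + i, 3 - 2i).
A real fundamental pair from Re and Im of e^((2+4i)t)v: X_1 = e^(2t)(cos(4t)·(-1,3) + sin(4t)·(-1,2)), X_2 = e^(2t)(sin(4t)·(-1,3) - cos(4t)·(-1,2)).
General solution: C_1X_1 + C_2X_2.

u(t) = -C_1e^(2t)sin(4t) - C_1e^(2t)cos(4t) - C_2e^(2t)sin(4t) + C_2e^(2t)cos(4t), v(t) = 2C_1e^(2t)sin(4t) + 3C_1e^(2t)cos(4t) + 3C_2e^(2t)sin(4t) - 2C_2e^(2t)cos(4t)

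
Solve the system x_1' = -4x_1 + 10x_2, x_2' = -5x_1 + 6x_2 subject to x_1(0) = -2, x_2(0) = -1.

Coefficient matrix A = [[-4, 10], [-5, 6]].
Characteristic polynomial det(A - λI) = λ^2 - 2λ + 26 = 0.
Eigenvalues λ = 1 ± 5i (complex conjugate pair).
For λ=1+5i: an eigenvector is (-1,0) - i(1,1) = (-1 - i, 0 - i).
A real fundamental pair from Re and Im of e^((1+5i)t)v: X_1 = e^(t)(cos(5t)·(-1,0) + sin(5t)·(1,1)), X_2 = e^(t)(sin(5t)·(-1,0) - cos(5t)·(1,1)).
General solution: c_1X_1 + c_2X_2.
Applying x_1(0)=-2, x_2(0)=-1 gives c_1=1, c_2=1.

x_1(t) = -2e^(t)cos(5t), x_2(t) = e^(t)sin(5t) - e^(t)cos(5t)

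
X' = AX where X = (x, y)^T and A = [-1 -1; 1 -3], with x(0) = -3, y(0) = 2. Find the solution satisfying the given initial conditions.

Coefficient matrix A = [[-1, -1], [1, -3]].
Characteristic polynomial det(A - λI) = λ^2 + 4λ + 4 = 0.
Single eigenvalue λ = -2 with algebraic multiplicity 2.
Eigenvector v = (1,1); generalized eigenvector w with (A-λI)w=v is (3,2).
General solution: e^(-2t)[K_1·v + K_2·(t·v + w)].
Applying x(0)=-3, y(0)=2 gives K_1=12, K_2=-5.

x(t) = -5te^(-2t) - 3e^(-2t), y(t) = -5te^(-2t) + 2e^(-2t)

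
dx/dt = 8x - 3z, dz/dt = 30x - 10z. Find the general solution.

Coefficient matrix A = [[8, -3], [30, -10]].
Characteristic polynomial det(A - λI) = λ^2 + 2λ + 10 = 0.
Eigenvalues λ = -1 ± 3i (complex conjugate pair).
For λ=-1+3i: an eigenvector is (-1,-3) - i(0,-1) = (-1, -3 + i).
A real fundamental pair from Re and Im of e^((-1+3i)t)v: X_1 = e^(-t)(cos(3t)·(-1,-3) + sin(3t)·(0,-1)), X_2 = e^(-t)(sin(3t)·(-1,-3) - cos(3t)·(0,-1)).
General solution: C_1X_1 + C_2X_2.

x(t) = -C_1e^(-t)cos(3t) - C_2e^(-t)sin(3t), z(t) = -C_1e^(-t)sin(3t) - 3C_1e^(-t)cos(3t) - 3C_2e^(-t)sin(3t) + C_2e^(-t)cos(3t)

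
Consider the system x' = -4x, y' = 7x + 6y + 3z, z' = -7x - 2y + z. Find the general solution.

Coefficient matrix A = [[-4, 0, 0], [7, 6, 3], [-7, -2, 1]].
det(A - λI) = 0 gives eigenvalues λ = 4, -4, 3.
For λ=4: eigenvector (0,3,-2).
For λ=-4: eigenvector (1,-1,1).
For λ=3: eigenvector (0,-1,1).
General solution: c_1e^(4t)(0,3,-2) + c_2e^(-4t)(1,-1,1) + c_3e^(3t)(0,-1,1).

x(t) = c_2e^(-4t), y(t) = 3c_1e^(4t) - c_2e^(-4t) - c_3e^(3t), z(t) = -2c_1e^(4t) + c_2e^(-4t) + c_3e^(3t)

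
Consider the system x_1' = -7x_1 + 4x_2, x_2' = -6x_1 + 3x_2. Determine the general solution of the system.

Coefficient matrix A = [[-7, 4], [-6, 3]].
Characteristic polynomial det(A - λI) = λ^2 + 4λ + 3 = 0.
Eigenvalues λ = -3, -1.
For λ=-3: (A-λI) row 1 is [-4, 4], so an eigenvector is (-1, -1).
For λ=-1: (A-λI) row 1 is [-6, 4], so an eigenvector is (-2, -3).
General solution: c_1e^(-3t)(-1,-1) + c_2e^(-t)(-2,-3).

x_1(t) = -c_1e^(-3t) - 2c_2e^(-t), x_2(t) = -c_1e^(-3t) - 3c_2e^(-t)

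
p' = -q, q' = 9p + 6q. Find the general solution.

Coefficient matrix A = [[0, -1], [9, 6]].
Characteristic polynomial det(A - λI) = λ^2 - 6λ + 9 = 0.
Single eigenvalue λ = 3 with algebraic multiplicity 2.
Eigenvector v = (1,-3); generalized eigenvector w with (A-λI)w=v is (0,-1).
General solution: e^(3t)[C_1·v + C_2·(t·v + w)].

p(t) = C_1e^(3t) + C_2te^(3t), q(t) = -3C_1e^(3t) - 3C_2te^(3t) - C_2e^(3t)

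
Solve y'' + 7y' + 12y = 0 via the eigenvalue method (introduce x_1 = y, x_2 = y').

Let x_1 = y, x_2 = y'. Then x_1' = x_2 and x_2' = -12x_1 - 7x_2.
A = [[0,1],[-12,-7]]; det(A-λI) = λ^2 + 7λ + 12.
Eigenvalues λ = -3, -4 with eigenvectors (1,-3), (1,-4).

y(t) = K_1e^(-3t) + K_2e^(-4t)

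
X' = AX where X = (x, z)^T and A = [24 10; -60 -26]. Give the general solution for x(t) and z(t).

x(t) = -C_1e^(-6t) - C_2e^(4t), z(t) = 3C_1e^(-6t) + 2C_2e^(4t)

Coefficient matrix A = [[24, 10], [-60, -26]].
Characteristic polynomial det(A - λI) = λ^2 + 2λ - 24 = 0.
Eigenvalues λ = -6, 4.
For λ=-6: (A-λI) row 1 is [30, 10], so an eigenvector is (-1, 3).
For λ=4: (A-λI) row 1 is [20, 10], so an eigenvector is (-1, 2).
General solution: C_1e^(-6t)(-1,3) + C_2e^(4t)(-1,2).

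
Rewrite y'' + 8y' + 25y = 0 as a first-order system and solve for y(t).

Let x_1 = y, x_2 = y'. Then x_1' = x_2 and x_2' = -25x_1 - 8x_2.
A = [[0,1],[-25,-8]]; det(A-λI) = λ^2 + 8λ + 25.
Eigenvalues λ = -4 ± 3i.

y(t) = c_1e^(-4t)cos(3t) + c_2e^(-4t)sin(3t)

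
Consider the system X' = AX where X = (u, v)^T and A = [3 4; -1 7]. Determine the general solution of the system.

Coefficient matrix A = [[3, 4], [-1, 7]].
Characteristic polynomial det(A - λI) = λ^2 - 10λ + 25 = 0.
Single eigenvalue λ = 5 with algebraic multiplicity 2.
Eigenvector v = (2,1); generalized eigenvector w with (A-λI)w=v is (-3,-1).
General solution: e^(5t)[K_1·v + K_2·(t·v + w)].

u(t) = 2K_1e^(5t) + 2K_2te^(5t) - 3K_2e^(5t), v(t) = K_1e^(5t) + K_2te^(5t) - K_2e^(5t)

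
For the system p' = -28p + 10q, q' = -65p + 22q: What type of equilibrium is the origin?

stable spiral

A = [[-28,10],[-65,22]]; det(A-λI) = λ^2 + 6λ + 34.
λ = -3 ± 5i: negative real part.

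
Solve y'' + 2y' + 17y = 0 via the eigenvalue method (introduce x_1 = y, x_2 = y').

y(t) = C_1e^(-t)cos(4t) + C_2e^(-t)sin(4t)

Let x_1 = y, x_2 = y'. Then x_1' = x_2 and x_2' = -17x_1 - 2x_2.
A = [[0,1],[-17,-2]]; det(A-λI) = λ^2 + 2λ + 17.
Eigenvalues λ = -1 ± 4i.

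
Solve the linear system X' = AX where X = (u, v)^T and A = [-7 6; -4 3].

u(t) = -C_1e^(-t) - 3C_2e^(-3t), v(t) = -C_1e^(-t) - 2C_2e^(-3t)

Coefficient matrix A = [[-7, 6], [-4, 3]].
Characteristic polynomial det(A - λI) = λ^2 + 4λ + 3 = 0.
Eigenvalues λ = -1, -3.
For λ=-1: (A-λI) row 1 is [-6, 6], so an eigenvector is (-1, -1).
For λ=-3: (A-λI) row 1 is [-4, 6], so an eigenvector is (-3, -2).
General solution: C_1e^(-t)(-1,-1) + C_2e^(-3t)(-3,-2).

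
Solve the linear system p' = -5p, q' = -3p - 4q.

Coefficient matrix A = [[-5, 0], [-3, -4]].
Characteristic polynomial det(A - λI) = λ^2 + 9λ + 20 = 0.
Eigenvalues λ = -5, -4.
For λ=-5: (A-λI) row 2 is [-3, 1], so an eigenvector is (1, 3).
For λ=-4: (A-λI) row 1 is [-1, 0], so an eigenvector is (0, -1).
General solution: c_1e^(-5t)(1,3) + c_2e^(-4t)(0,-1).

p(t) = c_1e^(-5t), q(t) = 3c_1e^(-5t) - c_2e^(-4t)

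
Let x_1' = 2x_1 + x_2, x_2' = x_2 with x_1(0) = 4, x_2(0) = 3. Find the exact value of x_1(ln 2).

A = [[2,1],[0,1]]; eigenvalues λ = 1, 2.
Eigenvectors: (-1,1) for λ=1, (-1,0) for λ=2.
From the initial condition, c_1 = 3, c_2 = -7.
x_1(ln 2) = (3)(2^1)(-1) + (-7)(2^2)(-1) = 22.

22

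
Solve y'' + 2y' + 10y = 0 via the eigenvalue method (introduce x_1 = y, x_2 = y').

y(t) = c_1e^(-t)cos(3t) + c_2e^(-t)sin(3t)

Let x_1 = y, x_2 = y'. Then x_1' = x_2 and x_2' = -10x_1 - 2x_2.
A = [[0,1],[-10,-2]]; det(A-λI) = λ^2 + 2λ + 10.
Eigenvalues λ = -1 ± 3i.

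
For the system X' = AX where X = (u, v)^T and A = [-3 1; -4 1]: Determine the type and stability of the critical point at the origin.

A = [[-3,1],[-4,1]]; det(A-λI) = λ^2 + 2λ + 1.
repeated λ = -1 with a single eigenvector.

stable improper node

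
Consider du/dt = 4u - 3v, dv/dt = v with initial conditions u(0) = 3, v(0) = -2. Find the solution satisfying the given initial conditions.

u(t) = 5e^(4t) - 2e^(t), v(t) = -2e^(t)

Coefficient matrix A = [[4, -3], [0, 1]].
Characteristic polynomial det(A - λI) = λ^2 - 5λ + 4 = 0.
Eigenvalues λ = 1, 4.
For λ=1: (A-λI) row 1 is [3, -3], so an eigenvector is (-1, -1).
For λ=4: (A-λI) row 1 is [0, -3], so an eigenvector is (1, 0).
General solution: K_1e^(t)(-1,-1) + K_2e^(4t)(1,0).
Applying u(0)=3, v(0)=-2 gives K_1=2, K_2=5.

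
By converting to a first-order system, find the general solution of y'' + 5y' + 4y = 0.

Let x_1 = y, x_2 = y'. Then x_1' = x_2 and x_2' = -4x_1 - 5x_2.
A = [[0,1],[-4,-5]]; det(A-λI) = λ^2 + 5λ + 4.
Eigenvalues λ = -1, -4 with eigenvectors (1,-1), (1,-4).

y(t) = c_1e^(-t) + c_2e^(-4t)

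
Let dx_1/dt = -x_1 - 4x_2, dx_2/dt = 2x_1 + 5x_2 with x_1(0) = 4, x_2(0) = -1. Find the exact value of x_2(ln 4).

116

A = [[-1,-4],[2,5]]; eigenvalues λ = 3, 1.
Eigenvectors: (1,-1) for λ=3, (2,-1) for λ=1.
From the initial condition, c_1 = -2, c_2 = 3.
x_2(ln 4) = (-2)(4^3)(-1) + (3)(4^1)(-1) = 116.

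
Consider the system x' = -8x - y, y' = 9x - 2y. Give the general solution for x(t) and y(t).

x(t) = -K_1e^(-5t) - K_2te^(-5t) + K_2e^(-5t), y(t) = 3K_1e^(-5t) + 3K_2te^(-5t) - 2K_2e^(-5t)

Coefficient matrix A = [[-8, -1], [9, -2]].
Characteristic polynomial det(A - λI) = λ^2 + 10λ + 25 = 0.
Single eigenvalue λ = -5 with algebraic multiplicity 2.
Eigenvector v = (-1,3); generalized eigenvector w with (A-λI)w=v is (1,-2).
General solution: e^(-5t)[K_1·v + K_2·(t·v + w)].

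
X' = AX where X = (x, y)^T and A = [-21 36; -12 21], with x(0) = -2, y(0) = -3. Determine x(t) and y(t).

Coefficient matrix A = [[-21, 36], [-12, 21]].
Characteristic polynomial det(A - λI) = λ^2 - 9 = 0.
Eigenvalues λ = 3, -3.
For λ=3: (A-λI) row 1 is [-24, 36], so an eigenvector is (3, 2).
For λ=-3: (A-λI) row 1 is [-18, 36], so an eigenvector is (-2, -1).
General solution: C_1e^(3t)(3,2) + C_2e^(-3t)(-2,-1).
Applying x(0)=-2, y(0)=-3 gives C_1=-4, C_2=-5.

x(t) = -12e^(3t) + 10e^(-3t), y(t) = -8e^(3t) + 5e^(-3t)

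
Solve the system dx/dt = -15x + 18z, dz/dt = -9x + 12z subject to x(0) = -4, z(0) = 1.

Coefficient matrix A = [[-15, 18], [-9, 12]].
Characteristic polynomial det(A - λI) = λ^2 + 3λ - 18 = 0.
Eigenvalues λ = -6, 3.
For λ=-6: (A-λI) row 1 is [-9, 18], so an eigenvector is (2, 1).
For λ=3: (A-λI) row 1 is [-18, 18], so an eigenvector is (-1, -1).
General solution: K_1e^(-6t)(2,1) + K_2e^(3t)(-1,-1).
Applying x(0)=-4, z(0)=1 gives K_1=-5, K_2=-6.

x(t) = 6e^(3t) - 10e^(-6t), z(t) = 6e^(3t) - 5e^(-6t)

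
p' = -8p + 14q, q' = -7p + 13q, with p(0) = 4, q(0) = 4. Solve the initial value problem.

p(t) = 4e^(6t), q(t) = 4e^(6t)

Coefficient matrix A = [[-8, 14], [-7, 13]].
Characteristic polynomial det(A - λI) = λ^2 - 5λ - 6 = 0.
Eigenvalues λ = 6, -1.
For λ=6: (A-λI) row 1 is [-14, 14], so an eigenvector is (1, 1).
For λ=-1: (A-λI) row 1 is [-7, 14], so an eigenvector is (2, 1).
General solution: C_1e^(6t)(1,1) + C_2e^(-t)(2,1).
Applying p(0)=4, q(0)=4 gives C_1=4, C_2=0.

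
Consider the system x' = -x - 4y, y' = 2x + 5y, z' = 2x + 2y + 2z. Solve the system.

Coefficient matrix A = [[-1, -4, 0], [2, 5, 0], [2, 2, 2]].
det(A - λI) = 0 gives eigenvalues λ = 3, 1, 2.
For λ=3: eigenvector (-1,1,0).
For λ=1: eigenvector (-2,1,2).
For λ=2: eigenvector (0,0,1).
General solution: K_1e^(3t)(-1,1,0) + K_2e^(t)(-2,1,2) + K_3e^(2t)(0,0,1).

x(t) = -K_1e^(3t) - 2K_2e^(t), y(t) = K_1e^(3t) + K_2e^(t), z(t) = 2K_2e^(t) + K_3e^(2t)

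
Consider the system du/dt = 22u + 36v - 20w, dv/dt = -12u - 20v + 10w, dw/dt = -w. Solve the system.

u(t) = -3C_1e^(-2t) - 2C_2e^(4t) + 4C_3e^(-t), v(t) = 2C_1e^(-2t) + C_2e^(4t) - 2C_3e^(-t), w(t) = C_3e^(-t)

Coefficient matrix A = [[22, 36, -20], [-12, -20, 10], [0, 0, -1]].
det(A - λI) = 0 gives eigenvalues λ = -2, 4, -1.
For λ=-2: eigenvector (-3,2,0).
For λ=4: eigenvector (-2,1,0).
For λ=-1: eigenvector (4,-2,1).
General solution: C_1e^(-2t)(-3,2,0) + C_2e^(4t)(-2,1,0) + C_3e^(-t)(4,-2,1).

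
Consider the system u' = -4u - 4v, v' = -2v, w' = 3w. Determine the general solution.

u(t) = C_1e^(-4t) - 2C_2e^(-2t), v(t) = C_2e^(-2t), w(t) = C_3e^(3t)

Coefficient matrix A = [[-4, -4, 0], [0, -2, 0], [0, 0, 3]].
det(A - λI) = 0 gives eigenvalues λ = -4, -2, 3.
For λ=-4: eigenvector (1,0,0).
For λ=-2: eigenvector (-2,1,0).
For λ=3: eigenvector (0,0,1).
General solution: C_1e^(-4t)(1,0,0) + C_2e^(-2t)(-2,1,0) + C_3e^(3t)(0,0,1).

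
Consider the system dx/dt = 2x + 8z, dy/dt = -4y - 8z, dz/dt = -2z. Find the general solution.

x(t) = C_1e^(2t) - 2C_3e^(-2t), y(t) = C_2e^(-4t) - 4C_3e^(-2t), z(t) = C_3e^(-2t)

Coefficient matrix A = [[2, 0, 8], [0, -4, -8], [0, 0, -2]].
det(A - λI) = 0 gives eigenvalues λ = 2, -4, -2.
For λ=2: eigenvector (1,0,0).
For λ=-4: eigenvector (0,1,0).
For λ=-2: eigenvector (-2,-4,1).
General solution: C_1e^(2t)(1,0,0) + C_2e^(-4t)(0,1,0) + C_3e^(-2t)(-2,-4,1).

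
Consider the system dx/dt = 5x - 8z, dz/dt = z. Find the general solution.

Coefficient matrix A = [[5, -8], [0, 1]].
Characteristic polynomial det(A - λI) = λ^2 - 6λ + 5 = 0.
Eigenvalues λ = 1, 5.
For λ=1: (A-λI) row 1 is [4, -8], so an eigenvector is (2, 1).
For λ=5: (A-λI) row 1 is [0, -8], so an eigenvector is (-1, 0).
General solution: c_1e^(t)(2,1) + c_2e^(5t)(-1,0).

x(t) = 2c_1e^(t) - c_2e^(5t), z(t) = c_1e^(t)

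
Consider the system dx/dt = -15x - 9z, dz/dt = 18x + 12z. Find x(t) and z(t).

Coefficient matrix A = [[-15, -9], [18, 12]].
Characteristic polynomial det(A - λI) = λ^2 + 3λ - 18 = 0.
Eigenvalues λ = -6, 3.
For λ=-6: (A-λI) row 1 is [-9, -9], so an eigenvector is (-1, 1).
For λ=3: (A-λI) row 1 is [-18, -9], so an eigenvector is (1, -2).
General solution: c_1e^(-6t)(-1,1) + c_2e^(3t)(1,-2).

x(t) = -c_1e^(-6t) + c_2e^(3t), z(t) = c_1e^(-6t) - 2c_2e^(3t)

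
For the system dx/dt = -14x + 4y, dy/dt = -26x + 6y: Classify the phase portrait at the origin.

stable spiral

A = [[-14,4],[-26,6]]; det(A-λI) = λ^2 + 8λ + 20.
λ = -4 ± 2i: negative real part.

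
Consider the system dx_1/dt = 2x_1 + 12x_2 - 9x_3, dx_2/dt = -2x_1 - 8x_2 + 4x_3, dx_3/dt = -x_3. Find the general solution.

Coefficient matrix A = [[2, 12, -9], [-2, -8, 4], [0, 0, -1]].
det(A - λI) = 0 gives eigenvalues λ = -1, -4, -2.
For λ=-1: eigenvector (5,-2,-1).
For λ=-4: eigenvector (-2,1,0).
For λ=-2: eigenvector (3,-1,0).
General solution: c_1e^(-t)(5,-2,-1) + c_2e^(-4t)(-2,1,0) + c_3e^(-2t)(3,-1,0).

x_1(t) = 5c_1e^(-t) - 2c_2e^(-4t) + 3c_3e^(-2t), x_2(t) = -2c_1e^(-t) + c_2e^(-4t) - c_3e^(-2t), x_3(t) = -c_1e^(-t)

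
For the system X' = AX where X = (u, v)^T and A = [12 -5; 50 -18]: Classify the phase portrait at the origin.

A = [[12,-5],[50,-18]]; det(A-λI) = λ^2 + 6λ + 34.
λ = -3 ± 5i: negative real part.

stable spiral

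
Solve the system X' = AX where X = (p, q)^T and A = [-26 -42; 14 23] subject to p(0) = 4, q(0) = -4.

p(t) = 12e^(2t) - 8e^(-5t), q(t) = -8e^(2t) + 4e^(-5t)

Coefficient matrix A = [[-26, -42], [14, 23]].
Characteristic polynomial det(A - λI) = λ^2 + 3λ - 10 = 0.
Eigenvalues λ = -5, 2.
For λ=-5: (A-λI) row 1 is [-21, -42], so an eigenvector is (2, -1).
For λ=2: (A-λI) row 1 is [-28, -42], so an eigenvector is (-3, 2).
General solution: c_1e^(-5t)(2,-1) + c_2e^(2t)(-3,2).
Applying p(0)=4, q(0)=-4 gives c_1=-4, c_2=-4.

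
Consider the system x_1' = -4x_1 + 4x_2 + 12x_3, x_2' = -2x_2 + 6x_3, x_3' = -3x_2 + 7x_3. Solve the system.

Coefficient matrix A = [[-4, 4, 12], [0, -2, 6], [0, -3, 7]].
det(A - λI) = 0 gives eigenvalues λ = -4, 4, 1.
For λ=-4: eigenvector (1,0,0).
For λ=4: eigenvector (2,1,1).
For λ=1: eigenvector (-4,-2,-1).
General solution: c_1e^(-4t)(1,0,0) + c_2e^(4t)(2,1,1) + c_3e^(t)(-4,-2,-1).

x_1(t) = c_1e^(-4t) + 2c_2e^(4t) - 4c_3e^(t), x_2(t) = c_2e^(4t) - 2c_3e^(t), x_3(t) = c_2e^(4t) - c_3e^(t)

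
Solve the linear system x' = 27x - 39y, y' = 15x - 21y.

x(t) = 2C_1e^(3t)sin(3t) - 3C_1e^(3t)cos(3t) - 3C_2e^(3t)sin(3t) - 2C_2e^(3t)cos(3t), y(t) = C_1e^(3t)sin(3t) - 2C_1e^(3t)cos(3t) - 2C_2e^(3t)sin(3t) - C_2e^(3t)cos(3t)

Coefficient matrix A = [[27, -39], [15, -21]].
Characteristic polynomial det(A - λI) = λ^2 - 6λ + 18 = 0.
Eigenvalues λ = 3 ± 3i (complex conjugate pair).
For λ=3+3i: an eigenvector is (-3,-2) - i(2,1) = (-3 - 2i, -2 - i).
A real fundamental pair from Re and Im of e^((3+3i)t)v: X_1 = e^(3t)(cos(3t)·(-3,-2) + sin(3t)·(2,1)), X_2 = e^(3t)(sin(3t)·(-3,-2) - cos(3t)·(2,1)).
General solution: C_1X_1 + C_2X_2.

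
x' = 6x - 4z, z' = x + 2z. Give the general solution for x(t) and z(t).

Coefficient matrix A = [[6, -4], [1, 2]].
Characteristic polynomial det(A - λI) = λ^2 - 8λ + 16 = 0.
Single eigenvalue λ = 4 with algebraic multiplicity 2.
Eigenvector v = (2,1); generalized eigenvector w with (A-λI)w=v is (-1,-1).
General solution: e^(4t)[C_1·v + C_2·(t·v + w)].

x(t) = 2C_1e^(4t) + 2C_2te^(4t) - C_2e^(4t), z(t) = C_1e^(4t) + C_2te^(4t) - C_2e^(4t)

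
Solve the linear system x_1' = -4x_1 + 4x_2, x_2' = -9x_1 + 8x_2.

Coefficient matrix A = [[-4, 4], [-9, 8]].
Characteristic polynomial det(A - λI) = λ^2 - 4λ + 4 = 0.
Single eigenvalue λ = 2 with algebraic multiplicity 2.
Eigenvector v = (2,3); generalized eigenvector w with (A-λI)w=v is (1,2).
General solution: e^(2t)[C_1·v + C_2·(t·v + w)].

x_1(t) = 2C_1e^(2t) + 2C_2te^(2t) + C_2e^(2t), x_2(t) = 3C_1e^(2t) + 3C_2te^(2t) + 2C_2e^(2t)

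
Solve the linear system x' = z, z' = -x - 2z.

x(t) = C_1e^(-t) + C_2te^(-t) + 3C_2e^(-t), z(t) = -C_1e^(-t) - C_2te^(-t) - 2C_2e^(-t)

Coefficient matrix A = [[0, 1], [-1, -2]].
Characteristic polynomial det(A - λI) = λ^2 + 2λ + 1 = 0.
Single eigenvalue λ = -1 with algebraic multiplicity 2.
Eigenvector v = (1,-1); generalized eigenvector w with (A-λI)w=v is (3,-2).
General solution: e^(-t)[C_1·v + C_2·(t·v + w)].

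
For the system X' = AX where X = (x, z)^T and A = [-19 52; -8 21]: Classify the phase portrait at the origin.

unstable spiral

A = [[-19,52],[-8,21]]; det(A-λI) = λ^2 - 2λ + 17.
λ = 1 ± 4i: positive real part.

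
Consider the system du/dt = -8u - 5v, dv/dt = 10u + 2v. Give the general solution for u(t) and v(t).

Coefficient matrix A = [[-8, -5], [10, 2]].
Characteristic polynomial det(A - λI) = λ^2 + 6λ + 34 = 0.
Eigenvalues λ = -3 ± 5i (complex conjugate pair).
For λ=-3+5i: an eigenvector is (-1,1) - i(0,-1) = (-1, 1 + i).
A real fundamental pair from Re and Im of e^((-3+5i)t)v: X_1 = e^(-3t)(cos(5t)·(-1,1) + sin(5t)·(0,-1)), X_2 = e^(-3t)(sin(5t)·(-1,1) - cos(5t)·(0,-1)).
General solution: C_1X_1 + C_2X_2.

u(t) = -C_1e^(-3t)cos(5t) - C_2e^(-3t)sin(5t), v(t) = -C_1e^(-3t)sin(5t) + C_1e^(-3t)cos(5t) + C_2e^(-3t)sin(5t) + C_2e^(-3t)cos(5t)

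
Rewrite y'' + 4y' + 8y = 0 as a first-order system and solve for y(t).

Let x_1 = y, x_2 = y'. Then x_1' = x_2 and x_2' = -8x_1 - 4x_2.
A = [[0,1],[-8,-4]]; det(A-λI) = λ^2 + 4λ + 8.
Eigenvalues λ = -2 ± 2i.

y(t) = C_1e^(-2t)cos(2t) + C_2e^(-2t)sin(2t)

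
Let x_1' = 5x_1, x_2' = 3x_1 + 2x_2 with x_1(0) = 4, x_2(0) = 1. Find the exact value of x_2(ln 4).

A = [[5,0],[3,2]]; eigenvalues λ = 5, 2.
Eigenvectors: (-1,-1) for λ=5, (0,1) for λ=2.
From the initial condition, c_1 = -4, c_2 = -3.
x_2(ln 4) = (-4)(4^5)(-1) + (-3)(4^2)(1) = 4048.

4048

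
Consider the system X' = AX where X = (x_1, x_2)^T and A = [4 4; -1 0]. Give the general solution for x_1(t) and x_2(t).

x_1(t) = 2K_1e^(2t) + 2K_2te^(2t) + 3K_2e^(2t), x_2(t) = -K_1e^(2t) - K_2te^(2t) - K_2e^(2t)

Coefficient matrix A = [[4, 4], [-1, 0]].
Characteristic polynomial det(A - λI) = λ^2 - 4λ + 4 = 0.
Single eigenvalue λ = 2 with algebraic multiplicity 2.
Eigenvector v = (2,-1); generalized eigenvector w with (A-λI)w=v is (3,-1).
General solution: e^(2t)[K_1·v + K_2·(t·v + w)].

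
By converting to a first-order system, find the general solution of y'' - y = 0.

y(t) = c_1e^(-t) + c_2e^(t)

Let x_1 = y, x_2 = y'. Then x_1' = x_2 and x_2' = x_1.
A = [[0,1],[1,0]]; det(A-λI) = λ^2 - 1.
Eigenvalues λ = -1, 1 with eigenvectors (1,-1), (1,1).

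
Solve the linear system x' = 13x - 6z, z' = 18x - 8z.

Coefficient matrix A = [[13, -6], [18, -8]].
Characteristic polynomial det(A - λI) = λ^2 - 5λ + 4 = 0.
Eigenvalues λ = 1, 4.
For λ=1: (A-λI) row 1 is [12, -6], so an eigenvector is (1, 2).
For λ=4: (A-λI) row 1 is [9, -6], so an eigenvector is (-2, -3).
General solution: K_1e^(t)(1,2) + K_2e^(4t)(-2,-3).

x(t) = K_1e^(t) - 2K_2e^(4t), z(t) = 2K_1e^(t) - 3K_2e^(4t)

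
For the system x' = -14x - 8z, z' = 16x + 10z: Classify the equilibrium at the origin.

A = [[-14,-8],[16,10]]; det(A-λI) = λ^2 + 4λ - 12.
λ = 2, -6: opposite signs.

saddle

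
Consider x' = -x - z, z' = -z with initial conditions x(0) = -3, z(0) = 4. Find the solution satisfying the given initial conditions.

Coefficient matrix A = [[-1, -1], [0, -1]].
Characteristic polynomial det(A - λI) = λ^2 + 2λ + 1 = 0.
Single eigenvalue λ = -1 with algebraic multiplicity 2.
Eigenvector v = (-1,0); generalized eigenvector w with (A-λI)w=v is (-3,1).
General solution: e^(-t)[c_1·v + c_2·(t·v + w)].
Applying x(0)=-3, z(0)=4 gives c_1=-9, c_2=4.

x(t) = -4te^(-t) - 3e^(-t), z(t) = 4e^(-t)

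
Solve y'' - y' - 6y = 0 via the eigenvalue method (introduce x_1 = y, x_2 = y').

y(t) = c_1e^(3t) + c_2e^(-2t)

Let x_1 = y, x_2 = y'. Then x_1' = x_2 and x_2' = 6x_1 + x_2.
A = [[0,1],[6,1]]; det(A-λI) = λ^2 - λ - 6.
Eigenvalues λ = 3, -2 with eigenvectors (1,3), (1,-2).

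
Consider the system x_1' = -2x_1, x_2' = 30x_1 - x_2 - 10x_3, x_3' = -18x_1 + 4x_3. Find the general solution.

Coefficient matrix A = [[-2, 0, 0], [30, -1, -10], [-18, 0, 4]].
det(A - λI) = 0 gives eigenvalues λ = -2, -1, 4.
For λ=-2: eigenvector (1,0,3).
For λ=-1: eigenvector (0,1,0).
For λ=4: eigenvector (0,-2,1).
General solution: C_1e^(-2t)(1,0,3) + C_2e^(-t)(0,1,0) + C_3e^(4t)(0,-2,1).

x_1(t) = C_1e^(-2t), x_2(t) = C_2e^(-t) - 2C_3e^(4t), x_3(t) = 3C_1e^(-2t) + C_3e^(4t)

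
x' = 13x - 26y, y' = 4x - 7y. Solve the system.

x(t) = -2c_1e^(3t)sin(2t) - 3c_1e^(3t)cos(2t) - 3c_2e^(3t)sin(2t) + 2c_2e^(3t)cos(2t), y(t) = -c_1e^(3t)sin(2t) - c_1e^(3t)cos(2t) - c_2e^(3t)sin(2t) + c_2e^(3t)cos(2t)

Coefficient matrix A = [[13, -26], [4, -7]].
Characteristic polynomial det(A - λI) = λ^2 - 6λ + 13 = 0.
Eigenvalues λ = 3 ± 2i (complex conjugate pair).
For λ=3+2i: an eigenvector is (-3,-1) - i(-2,-1) = (-3 + 2i, -1 + i).
A real fundamental pair from Re and Im of e^((3+2i)t)v: X_1 = e^(3t)(cos(2t)·(-3,-1) + sin(2t)·(-2,-1)), X_2 = e^(3t)(sin(2t)·(-3,-1) - cos(2t)·(-2,-1)).
General solution: c_1X_1 + c_2X_2.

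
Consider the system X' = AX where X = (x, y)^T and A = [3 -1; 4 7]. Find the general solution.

x(t) = -K_1e^(5t) - K_2te^(5t), y(t) = 2K_1e^(5t) + 2K_2te^(5t) + K_2e^(5t)

Coefficient matrix A = [[3, -1], [4, 7]].
Characteristic polynomial det(A - λI) = λ^2 - 10λ + 25 = 0.
Single eigenvalue λ = 5 with algebraic multiplicity 2.
Eigenvector v = (-1,2); generalized eigenvector w with (A-λI)w=v is (0,1).
General solution: e^(5t)[K_1·v + K_2·(t·v + w)].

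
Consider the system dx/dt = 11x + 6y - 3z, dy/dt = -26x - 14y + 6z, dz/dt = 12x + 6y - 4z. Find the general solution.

x(t) = C_1e^(-t) + 3C_2e^(-2t) + C_3e^(-4t), y(t) = -2C_1e^(-t) - 5C_2e^(-2t) - 2C_3e^(-4t), z(t) = 3C_2e^(-2t) + C_3e^(-4t)

Coefficient matrix A = [[11, 6, -3], [-26, -14, 6], [12, 6, -4]].
det(A - λI) = 0 gives eigenvalues λ = -1, -2, -4.
For λ=-1: eigenvector (1,-2,0).
For λ=-2: eigenvector (3,-5,3).
For λ=-4: eigenvector (1,-2,1).
General solution: C_1e^(-t)(1,-2,0) + C_2e^(-2t)(3,-5,3) + C_3e^(-4t)(1,-2,1).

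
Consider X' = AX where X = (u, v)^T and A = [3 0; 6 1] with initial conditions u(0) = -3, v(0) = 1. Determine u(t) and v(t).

u(t) = -3e^(3t), v(t) = -9e^(3t) + 10e^(t)

Coefficient matrix A = [[3, 0], [6, 1]].
Characteristic polynomial det(A - λI) = λ^2 - 4λ + 3 = 0.
Eigenvalues λ = 1, 3.
For λ=1: (A-λI) row 1 is [2, 0], so an eigenvector is (0, -1).
For λ=3: (A-λI) row 2 is [6, -2], so an eigenvector is (1, 3).
General solution: c_1e^(t)(0,-1) + c_2e^(3t)(1,3).
Applying u(0)=-3, v(0)=1 gives c_1=-10, c_2=-3.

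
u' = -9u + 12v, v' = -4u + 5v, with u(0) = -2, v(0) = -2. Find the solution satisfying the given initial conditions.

Coefficient matrix A = [[-9, 12], [-4, 5]].
Characteristic polynomial det(A - λI) = λ^2 + 4λ + 3 = 0.
Eigenvalues λ = -3, -1.
For λ=-3: (A-λI) row 1 is [-6, 12], so an eigenvector is (-2, -1).
For λ=-1: (A-λI) row 1 is [-8, 12], so an eigenvector is (-3, -2).
General solution: c_1e^(-3t)(-2,-1) + c_2e^(-t)(-3,-2).
Applying u(0)=-2, v(0)=-2 gives c_1=-2, c_2=2.

u(t) = -6e^(-t) + 4e^(-3t), v(t) = -4e^(-t) + 2e^(-3t)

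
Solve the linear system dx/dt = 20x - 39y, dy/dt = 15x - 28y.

x(t) = -2C_1e^(-4t)sin(3t) + 3C_1e^(-4t)cos(3t) + 3C_2e^(-4t)sin(3t) + 2C_2e^(-4t)cos(3t), y(t) = -C_1e^(-4t)sin(3t) + 2C_1e^(-4t)cos(3t) + 2C_2e^(-4t)sin(3t) + C_2e^(-4t)cos(3t)

Coefficient matrix A = [[20, -39], [15, -28]].
Characteristic polynomial det(A - λI) = λ^2 + 8λ + 25 = 0.
Eigenvalues λ = -4 ± 3i (complex conjugate pair).
For λ=-4+3i: an eigenvector is (3,2) - i(-2,-1) = (3 + 2i, 2 + i).
A real fundamental pair from Re and Im of e^((-4+3i)t)v: X_1 = e^(-4t)(cos(3t)·(3,2) + sin(3t)·(-2,-1)), X_2 = e^(-4t)(sin(3t)·(3,2) - cos(3t)·(-2,-1)).
General solution: C_1X_1 + C_2X_2.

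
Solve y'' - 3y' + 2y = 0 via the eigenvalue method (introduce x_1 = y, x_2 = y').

Let x_1 = y, x_2 = y'. Then x_1' = x_2 and x_2' = -2x_1 + 3x_2.
A = [[0,1],[-2,3]]; det(A-λI) = λ^2 - 3λ + 2.
Eigenvalues λ = 2, 1 with eigenvectors (1,2), (1,1).

y(t) = C_1e^(2t) + C_2e^(t)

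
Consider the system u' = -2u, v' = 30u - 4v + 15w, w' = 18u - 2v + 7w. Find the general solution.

Coefficient matrix A = [[-2, 0, 0], [30, -4, 15], [18, -2, 7]].
det(A - λI) = 0 gives eigenvalues λ = -2, 1, 2.
For λ=-2: eigenvector (1,0,-2).
For λ=1: eigenvector (0,-3,-1).
For λ=2: eigenvector (0,5,2).
General solution: C_1e^(-2t)(1,0,-2) + C_2e^(t)(0,-3,-1) + C_3e^(2t)(0,5,2).

u(t) = C_1e^(-2t), v(t) = -3C_2e^(t) + 5C_3e^(2t), w(t) = -2C_1e^(-2t) - C_2e^(t) + 2C_3e^(2t)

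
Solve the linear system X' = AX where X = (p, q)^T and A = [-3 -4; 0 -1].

Coefficient matrix A = [[-3, -4], [0, -1]].
Characteristic polynomial det(A - λI) = λ^2 + 4λ + 3 = 0.
Eigenvalues λ = -3, -1.
For λ=-3: (A-λI) row 1 is [0, -4], so an eigenvector is (1, 0).
For λ=-1: (A-λI) row 1 is [-2, -4], so an eigenvector is (-2, 1).
General solution: K_1e^(-3t)(1,0) + K_2e^(-t)(-2,1).

p(t) = K_1e^(-3t) - 2K_2e^(-t), q(t) = K_2e^(-t)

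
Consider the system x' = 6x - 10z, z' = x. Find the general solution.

Coefficient matrix A = [[6, -10], [1, 0]].
Characteristic polynomial det(A - λI) = λ^2 - 6λ + 10 = 0.
Eigenvalues λ = 3 ± i (complex conjugate pair).
For λ=3+i: an eigenvector is (1,0) - i(3,1) = (1 - 3i, 0 - i).
A real fundamental pair from Re and Im of e^((3+i)t)v: X_1 = e^(3t)(cos(t)·(1,0) + sin(t)·(3,1)), X_2 = e^(3t)(sin(t)·(1,0) - cos(t)·(3,1)).
General solution: K_1X_1 + K_2X_2.

x(t) = 3K_1e^(3t)sin(t) + K_1e^(3t)cos(t) + K_2e^(3t)sin(t) - 3K_2e^(3t)cos(t), z(t) = K_1e^(3t)sin(t) - K_2e^(3t)cos(t)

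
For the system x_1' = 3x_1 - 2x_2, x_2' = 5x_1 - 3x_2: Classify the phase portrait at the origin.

center

A = [[3,-2],[5,-3]]; det(A-λI) = λ^2 + 1.
λ = 0 ± i: zero real part.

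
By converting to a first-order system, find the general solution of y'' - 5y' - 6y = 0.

Let x_1 = y, x_2 = y'. Then x_1' = x_2 and x_2' = 6x_1 + 5x_2.
A = [[0,1],[6,5]]; det(A-λI) = λ^2 - 5λ - 6.
Eigenvalues λ = -1, 6 with eigenvectors (1,-1), (1,6).

y(t) = K_1e^(-t) + K_2e^(6t)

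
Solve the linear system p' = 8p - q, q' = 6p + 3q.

Coefficient matrix A = [[8, -1], [6, 3]].
Characteristic polynomial det(A - λI) = λ^2 - 11λ + 30 = 0.
Eigenvalues λ = 5, 6.
For λ=5: (A-λI) row 1 is [3, -1], so an eigenvector is (1, 3).
For λ=6: (A-λI) row 1 is [2, -1], so an eigenvector is (-1, -2).
General solution: c_1e^(5t)(1,3) + c_2e^(6t)(-1,-2).

p(t) = c_1e^(5t) - c_2e^(6t), q(t) = 3c_1e^(5t) - 2c_2e^(6t)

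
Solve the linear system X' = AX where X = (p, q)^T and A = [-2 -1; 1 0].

Coefficient matrix A = [[-2, -1], [1, 0]].
Characteristic polynomial det(A - λI) = λ^2 + 2λ + 1 = 0.
Single eigenvalue λ = -1 with algebraic multiplicity 2.
Eigenvector v = (-1,1); generalized eigenvector w with (A-λI)w=v is (3,-2).
General solution: e^(-t)[C_1·v + C_2·(t·v + w)].

p(t) = -C_1e^(-t) - C_2te^(-t) + 3C_2e^(-t), q(t) = C_1e^(-t) + C_2te^(-t) - 2C_2e^(-t)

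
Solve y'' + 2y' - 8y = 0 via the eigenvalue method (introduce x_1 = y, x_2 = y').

Let x_1 = y, x_2 = y'. Then x_1' = x_2 and x_2' = 8x_1 - 2x_2.
A = [[0,1],[8,-2]]; det(A-λI) = λ^2 + 2λ - 8.
Eigenvalues λ = -4, 2 with eigenvectors (1,-4), (1,2).

y(t) = C_1e^(-4t) + C_2e^(2t)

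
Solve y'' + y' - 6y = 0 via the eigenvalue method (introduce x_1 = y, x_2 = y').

Let x_1 = y, x_2 = y'. Then x_1' = x_2 and x_2' = 6x_1 - x_2.
A = [[0,1],[6,-1]]; det(A-λI) = λ^2 + λ - 6.
Eigenvalues λ = -3, 2 with eigenvectors (1,-3), (1,2).

y(t) = c_1e^(-3t) + c_2e^(2t)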